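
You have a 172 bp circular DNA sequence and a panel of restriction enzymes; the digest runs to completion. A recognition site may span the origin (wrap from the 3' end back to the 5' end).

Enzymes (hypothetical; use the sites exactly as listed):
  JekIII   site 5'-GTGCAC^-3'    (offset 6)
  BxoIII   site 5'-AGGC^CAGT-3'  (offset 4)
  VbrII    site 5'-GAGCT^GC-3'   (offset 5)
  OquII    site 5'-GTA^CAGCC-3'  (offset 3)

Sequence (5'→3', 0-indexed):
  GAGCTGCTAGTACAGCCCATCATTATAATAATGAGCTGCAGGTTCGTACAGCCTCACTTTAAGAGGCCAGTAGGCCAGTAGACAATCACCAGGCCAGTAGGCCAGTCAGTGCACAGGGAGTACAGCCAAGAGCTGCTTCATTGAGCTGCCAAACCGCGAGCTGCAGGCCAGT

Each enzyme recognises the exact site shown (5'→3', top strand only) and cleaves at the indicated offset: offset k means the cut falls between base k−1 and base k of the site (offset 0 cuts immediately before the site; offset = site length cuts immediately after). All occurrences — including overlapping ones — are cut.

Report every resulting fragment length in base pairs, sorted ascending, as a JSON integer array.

Per-enzyme occurrences:
  JekIII (GTGCAC, off=6): starts [108] → cuts [114]
  BxoIII (AGGCCAGT, off=4): starts [63, 71, 90, 98, 164] → cuts [67, 75, 94, 102, 168]
  VbrII (GAGCTGC, off=5): starts [0, 32, 129, 142, 157] → cuts [5, 37, 134, 147, 162]
  OquII (GTACAGCC, off=3): starts [9, 45, 119] → cuts [12, 48, 122]

Pooled cuts: [5, 12, 37, 48, 67, 75, 94, 102, 114, 122, 134, 147, 162, 168]

Fragment lengths:
  5→12: 7 bp
  12→37: 25 bp
  37→48: 11 bp
  48→67: 19 bp
  67→75: 8 bp
  75→94: 19 bp
  94→102: 8 bp
  102→114: 12 bp
  114→122: 8 bp
  122→134: 12 bp
  134→147: 13 bp
  147→162: 15 bp
  162→168: 6 bp
  168→5 (wrap): 172-168+5 = 9 bp

[6,7,8,8,8,9,11,12,12,13,15,19,19,25]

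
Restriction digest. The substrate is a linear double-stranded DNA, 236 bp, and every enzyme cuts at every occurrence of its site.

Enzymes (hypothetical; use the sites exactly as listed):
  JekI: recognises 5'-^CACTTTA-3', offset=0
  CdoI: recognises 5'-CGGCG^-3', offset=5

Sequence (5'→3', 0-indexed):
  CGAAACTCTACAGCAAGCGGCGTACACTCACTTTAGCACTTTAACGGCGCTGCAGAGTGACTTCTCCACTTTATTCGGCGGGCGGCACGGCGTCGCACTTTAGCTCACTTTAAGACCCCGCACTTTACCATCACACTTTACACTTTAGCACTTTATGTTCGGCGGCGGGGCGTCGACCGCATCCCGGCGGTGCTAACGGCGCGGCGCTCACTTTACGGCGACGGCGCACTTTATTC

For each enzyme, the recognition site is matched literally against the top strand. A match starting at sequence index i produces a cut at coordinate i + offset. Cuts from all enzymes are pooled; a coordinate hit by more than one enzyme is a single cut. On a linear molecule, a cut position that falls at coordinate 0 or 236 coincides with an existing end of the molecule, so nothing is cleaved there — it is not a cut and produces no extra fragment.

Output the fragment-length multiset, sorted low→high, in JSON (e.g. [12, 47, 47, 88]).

Scan for sites:
  JekI CACTTTA/0: at [28, 36, 66, 95, 105, 120, 133, 140, 148, 208, 226] ⇒ [28, 36, 66, 95, 105, 120, 133, 140, 148, 208, 226]
  CdoI CGGCG/5: at [17, 44, 75, 87, 159, 162, 184, 196, 201, 215, 221] ⇒ [22, 49, 80, 92, 164, 167, 189, 201, 206, 220, 226]

All cut coordinates (distinct, sorted): [22, 28, 36, 49, 66, 80, 92, 95, 105, 120, 133, 140, 148, 164, 167, 189, 201, 206, 208, 220, 226]

Fragment lengths:
  [0,22): 22 bp
  [22,28): 6 bp
  [28,36): 8 bp
  [36,49): 13 bp
  [49,66): 17 bp
  [66,80): 14 bp
  [80,92): 12 bp
  [92,95): 3 bp
  [95,105): 10 bp
  [105,120): 15 bp
  [120,133): 13 bp
  [133,140): 7 bp
  [140,148): 8 bp
  [148,164): 16 bp
  [164,167): 3 bp
  [167,189): 22 bp
  [189,201): 12 bp
  [201,206): 5 bp
  [206,208): 2 bp
  [208,220): 12 bp
  [220,226): 6 bp
  [226,236): 10 bp

[2,3,3,5,6,6,7,8,8,10,10,12,12,12,13,13,14,15,16,17,22,22]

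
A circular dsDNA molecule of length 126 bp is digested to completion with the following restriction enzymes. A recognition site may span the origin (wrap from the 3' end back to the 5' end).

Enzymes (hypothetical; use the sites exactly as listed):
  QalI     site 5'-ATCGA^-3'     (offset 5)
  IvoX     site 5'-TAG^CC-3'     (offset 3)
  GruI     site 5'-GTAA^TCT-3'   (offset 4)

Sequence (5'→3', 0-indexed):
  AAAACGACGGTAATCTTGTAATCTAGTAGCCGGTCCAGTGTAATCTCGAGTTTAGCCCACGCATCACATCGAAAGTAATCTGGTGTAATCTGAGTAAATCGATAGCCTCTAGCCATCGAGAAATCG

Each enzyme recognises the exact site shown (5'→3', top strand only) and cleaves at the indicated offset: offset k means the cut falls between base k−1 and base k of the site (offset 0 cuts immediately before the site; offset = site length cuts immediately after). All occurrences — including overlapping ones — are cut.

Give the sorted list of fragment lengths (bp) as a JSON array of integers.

Per-enzyme occurrences:
  QalI (ATCGA, off=5): starts [67, 97, 114, 122] → cuts [1, 72, 102, 119]
  IvoX (TAGCC, off=3): starts [26, 52, 102, 109] → cuts [29, 55, 105, 112]
  GruI (GTAATCT, off=4): starts [9, 17, 39, 74, 84] → cuts [13, 21, 43, 78, 88]

All cut coordinates (distinct, sorted): [1, 13, 21, 29, 43, 55, 72, 78, 88, 102, 105, 112, 119]

Fragments:
  1→13: 12 bp
  13→21: 8 bp
  21→29: 8 bp
  29→43: 14 bp
  43→55: 12 bp
  55→72: 17 bp
  72→78: 6 bp
  78→88: 10 bp
  88→102: 14 bp
  102→105: 3 bp
  105→112: 7 bp
  112→119: 7 bp
  119→1 (wrap): 126-119+1 = 8 bp

[3,6,7,7,8,8,8,10,12,12,14,14,17]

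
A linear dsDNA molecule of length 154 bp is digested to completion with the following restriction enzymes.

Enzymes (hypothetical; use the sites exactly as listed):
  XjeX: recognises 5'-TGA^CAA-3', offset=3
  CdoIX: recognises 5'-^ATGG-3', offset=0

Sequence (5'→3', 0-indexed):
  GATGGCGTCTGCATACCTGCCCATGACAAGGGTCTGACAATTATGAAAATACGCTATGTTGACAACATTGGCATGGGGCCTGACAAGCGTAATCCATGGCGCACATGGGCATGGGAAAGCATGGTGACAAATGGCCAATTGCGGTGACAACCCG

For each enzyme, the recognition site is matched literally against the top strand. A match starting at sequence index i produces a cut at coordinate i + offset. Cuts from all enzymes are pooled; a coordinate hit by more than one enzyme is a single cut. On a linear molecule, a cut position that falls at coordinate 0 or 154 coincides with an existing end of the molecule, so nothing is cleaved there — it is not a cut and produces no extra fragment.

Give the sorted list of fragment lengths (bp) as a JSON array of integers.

[1,3,6,7,7,9,10,10,11,11,12,17,25,25]

Per-enzyme occurrences:
  XjeX TGACAA/3: at [23, 34, 59, 80, 124, 144] ⇒ [26, 37, 62, 83, 127, 147]
  CdoIX ATGG/0: at [1, 72, 95, 104, 110, 120, 130] ⇒ [1, 72, 95, 104, 110, 120, 130]

Pooled cuts: [1, 26, 37, 62, 72, 83, 95, 104, 110, 120, 127, 130, 147]

Fragments:
  [0,1): 1 bp
  [1,26): 25 bp
  [26,37): 11 bp
  [37,62): 25 bp
  [62,72): 10 bp
  [72,83): 11 bp
  [83,95): 12 bp
  [95,104): 9 bp
  [104,110): 6 bp
  [110,120): 10 bp
  [120,127): 7 bp
  [127,130): 3 bp
  [130,147): 17 bp
  [147,154): 7 bp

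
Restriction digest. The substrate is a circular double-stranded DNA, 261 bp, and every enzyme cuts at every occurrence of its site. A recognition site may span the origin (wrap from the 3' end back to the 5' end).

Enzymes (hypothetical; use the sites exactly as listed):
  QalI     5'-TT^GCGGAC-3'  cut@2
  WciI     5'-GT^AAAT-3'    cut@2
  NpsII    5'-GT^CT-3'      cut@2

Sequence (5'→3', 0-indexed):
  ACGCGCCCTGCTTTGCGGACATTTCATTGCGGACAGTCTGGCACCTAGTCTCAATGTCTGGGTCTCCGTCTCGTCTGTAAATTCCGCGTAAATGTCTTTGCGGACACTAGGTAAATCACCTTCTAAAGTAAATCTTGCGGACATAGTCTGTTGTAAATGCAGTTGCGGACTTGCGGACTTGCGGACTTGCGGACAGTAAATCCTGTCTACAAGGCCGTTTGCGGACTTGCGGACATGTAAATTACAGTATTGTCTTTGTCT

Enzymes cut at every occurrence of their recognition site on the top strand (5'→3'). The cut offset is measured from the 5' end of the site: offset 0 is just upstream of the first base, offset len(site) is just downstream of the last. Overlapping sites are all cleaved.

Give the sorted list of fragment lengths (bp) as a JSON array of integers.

Scan for sites:
  QalI TTGCGGAC/2: at [12, 26, 97, 134, 162, 170, 178, 186, 218, 226] ⇒ [14, 28, 99, 136, 164, 172, 180, 188, 220, 228]
  WciI GTAAAT/2: at [76, 87, 110, 127, 152, 195, 236] ⇒ [78, 89, 112, 129, 154, 197, 238]
  NpsII GTCT/2: at [35, 47, 55, 61, 67, 72, 93, 145, 204, 251, 257] ⇒ [37, 49, 57, 63, 69, 74, 95, 147, 206, 253, 259]

Pooled cuts: [14, 28, 37, 49, 57, 63, 69, 74, 78, 89, 95, 99, 112, 129, 136, 147, 154, 164, 172, 180, 188, 197, 206, 220, 228, 238, 253, 259]

Fragments:
  14→28: 14 bp
  28→37: 9 bp
  37→49: 12 bp
  49→57: 8 bp
  57→63: 6 bp
  63→69: 6 bp
  69→74: 5 bp
  74→78: 4 bp
  78→89: 11 bp
  89→95: 6 bp
  95→99: 4 bp
  99→112: 13 bp
  112→129: 17 bp
  129→136: 7 bp
  136→147: 11 bp
  147→154: 7 bp
  154→164: 10 bp
  164→172: 8 bp
  172→180: 8 bp
  180→188: 8 bp
  188→197: 9 bp
  197→206: 9 bp
  206→220: 14 bp
  220→228: 8 bp
  228→238: 10 bp
  238→253: 15 bp
  253→259: 6 bp
  259→14 (wrap): 261-259+14 = 16 bp

[4,4,5,6,6,6,6,7,7,8,8,8,8,8,9,9,9,10,10,11,11,12,13,14,14,15,16,17]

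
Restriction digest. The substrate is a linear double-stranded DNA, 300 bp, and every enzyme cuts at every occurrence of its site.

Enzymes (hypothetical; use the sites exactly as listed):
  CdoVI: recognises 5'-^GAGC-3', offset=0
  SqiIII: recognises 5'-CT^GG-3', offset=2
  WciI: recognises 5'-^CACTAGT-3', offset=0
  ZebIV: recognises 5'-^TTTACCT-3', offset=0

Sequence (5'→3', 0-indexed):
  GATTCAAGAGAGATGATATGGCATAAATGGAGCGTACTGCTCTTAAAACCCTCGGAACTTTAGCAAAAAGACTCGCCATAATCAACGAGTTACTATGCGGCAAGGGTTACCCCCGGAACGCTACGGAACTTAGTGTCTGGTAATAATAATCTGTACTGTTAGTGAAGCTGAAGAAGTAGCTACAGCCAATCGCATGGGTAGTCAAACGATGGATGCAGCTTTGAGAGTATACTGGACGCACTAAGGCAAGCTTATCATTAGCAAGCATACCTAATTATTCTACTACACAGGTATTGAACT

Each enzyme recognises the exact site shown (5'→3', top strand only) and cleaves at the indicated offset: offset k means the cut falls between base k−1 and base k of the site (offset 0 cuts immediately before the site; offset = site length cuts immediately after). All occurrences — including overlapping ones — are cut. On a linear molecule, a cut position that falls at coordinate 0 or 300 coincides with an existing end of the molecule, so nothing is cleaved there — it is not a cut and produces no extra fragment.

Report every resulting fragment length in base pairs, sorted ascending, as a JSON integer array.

Scan for sites:
  CdoVI GAGC/0: at [29] ⇒ [29]
  SqiIII CTGG/2: at [136, 231] ⇒ [138, 233]
  WciI (CACTAGT, off=0): no sites
  ZebIV (TTTACCT, off=0): no sites

Pooled cuts: [29, 138, 233]

Fragments:
  [0,29): 29 bp
  [29,138): 109 bp
  [138,233): 95 bp
  [233,300): 67 bp

[29,67,95,109]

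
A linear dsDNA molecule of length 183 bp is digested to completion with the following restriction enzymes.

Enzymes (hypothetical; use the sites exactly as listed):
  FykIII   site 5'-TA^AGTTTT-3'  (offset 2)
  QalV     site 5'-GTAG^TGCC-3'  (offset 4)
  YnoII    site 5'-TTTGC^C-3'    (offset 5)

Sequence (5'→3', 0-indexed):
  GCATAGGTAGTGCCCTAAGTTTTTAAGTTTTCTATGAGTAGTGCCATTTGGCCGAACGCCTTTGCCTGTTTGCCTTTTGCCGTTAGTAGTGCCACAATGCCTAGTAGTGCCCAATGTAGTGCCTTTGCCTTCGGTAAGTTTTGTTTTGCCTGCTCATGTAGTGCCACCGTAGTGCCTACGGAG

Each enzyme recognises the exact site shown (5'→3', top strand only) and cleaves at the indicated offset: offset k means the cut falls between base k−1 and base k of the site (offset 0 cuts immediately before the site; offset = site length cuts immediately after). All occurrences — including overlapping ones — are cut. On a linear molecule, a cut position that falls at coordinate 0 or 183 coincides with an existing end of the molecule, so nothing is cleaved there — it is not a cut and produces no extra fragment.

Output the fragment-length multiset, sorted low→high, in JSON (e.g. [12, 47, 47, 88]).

[7,7,8,8,8,9,9,10,11,11,12,12,13,16,18,24]

Site scan:
  FykIII TAAGTTTT/2: at [15, 23, 134] ⇒ [17, 25, 136]
  QalV GTAGTGCC/4: at [6, 37, 85, 103, 115, 157, 168] ⇒ [10, 41, 89, 107, 119, 161, 172]
  YnoII TTTGCC/5: at [60, 68, 75, 123, 144] ⇒ [65, 73, 80, 128, 149]

Pooled cuts: [10, 17, 25, 41, 65, 73, 80, 89, 107, 119, 128, 136, 149, 161, 172]

Fragment lengths:
  [0,10): 10 bp
  [10,17): 7 bp
  [17,25): 8 bp
  [25,41): 16 bp
  [41,65): 24 bp
  [65,73): 8 bp
  [73,80): 7 bp
  [80,89): 9 bp
  [89,107): 18 bp
  [107,119): 12 bp
  [119,128): 9 bp
  [128,136): 8 bp
  [136,149): 13 bp
  [149,161): 12 bp
  [161,172): 11 bp
  [172,183): 11 bp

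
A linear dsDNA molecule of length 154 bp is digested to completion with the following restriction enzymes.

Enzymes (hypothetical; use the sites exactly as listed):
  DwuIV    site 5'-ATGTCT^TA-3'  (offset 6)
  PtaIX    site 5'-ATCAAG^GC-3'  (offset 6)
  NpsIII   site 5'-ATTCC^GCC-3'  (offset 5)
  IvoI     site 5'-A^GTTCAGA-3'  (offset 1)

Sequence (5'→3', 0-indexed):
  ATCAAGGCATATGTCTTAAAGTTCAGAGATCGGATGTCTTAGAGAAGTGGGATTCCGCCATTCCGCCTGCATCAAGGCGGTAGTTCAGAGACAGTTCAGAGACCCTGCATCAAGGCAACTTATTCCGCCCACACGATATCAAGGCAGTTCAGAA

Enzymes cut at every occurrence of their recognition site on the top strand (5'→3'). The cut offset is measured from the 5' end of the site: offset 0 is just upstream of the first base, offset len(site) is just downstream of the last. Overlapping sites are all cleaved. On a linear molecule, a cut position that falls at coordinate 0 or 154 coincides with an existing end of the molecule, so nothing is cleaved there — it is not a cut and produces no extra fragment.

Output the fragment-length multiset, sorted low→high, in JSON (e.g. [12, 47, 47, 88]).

Site scan:
  DwuIV (ATGTCTTA, off=6): starts [10, 33] → cuts [16, 39]
  PtaIX (ATCAAGGC, off=6): starts [0, 70, 108, 137] → cuts [6, 76, 114, 143]
  NpsIII (ATTCCGCC, off=5): starts [51, 59, 121] → cuts [56, 64, 126]
  IvoI (AGTTCAGA, off=1): starts [19, 81, 92, 145] → cuts [20, 82, 93, 146]

Pooled cuts: [6, 16, 20, 39, 56, 64, 76, 82, 93, 114, 126, 143, 146]

Fragments:
  [0,6): 6 bp
  [6,16): 10 bp
  [16,20): 4 bp
  [20,39): 19 bp
  [39,56): 17 bp
  [56,64): 8 bp
  [64,76): 12 bp
  [76,82): 6 bp
  [82,93): 11 bp
  [93,114): 21 bp
  [114,126): 12 bp
  [126,143): 17 bp
  [143,146): 3 bp
  [146,154): 8 bp

[3,4,6,6,8,8,10,11,12,12,17,17,19,21]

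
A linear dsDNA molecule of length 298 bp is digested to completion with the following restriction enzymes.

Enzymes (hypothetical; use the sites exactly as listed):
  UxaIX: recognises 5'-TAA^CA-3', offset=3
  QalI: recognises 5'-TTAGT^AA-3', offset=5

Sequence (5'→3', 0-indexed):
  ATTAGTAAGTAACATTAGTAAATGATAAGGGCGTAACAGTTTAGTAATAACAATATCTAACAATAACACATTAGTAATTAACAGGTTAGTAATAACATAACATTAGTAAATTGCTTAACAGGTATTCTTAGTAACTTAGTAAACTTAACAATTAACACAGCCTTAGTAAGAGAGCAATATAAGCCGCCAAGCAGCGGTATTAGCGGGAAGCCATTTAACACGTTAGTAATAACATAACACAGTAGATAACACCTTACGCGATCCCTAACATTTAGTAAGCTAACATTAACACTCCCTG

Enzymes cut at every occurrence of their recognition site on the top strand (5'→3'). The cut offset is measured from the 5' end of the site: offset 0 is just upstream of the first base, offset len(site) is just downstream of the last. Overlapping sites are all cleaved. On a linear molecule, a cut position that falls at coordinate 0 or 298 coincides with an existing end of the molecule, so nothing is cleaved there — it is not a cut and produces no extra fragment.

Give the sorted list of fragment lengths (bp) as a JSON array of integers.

[5,5,5,5,5,6,6,6,6,6,7,7,7,7,8,8,8,9,9,9,9,9,10,11,12,12,14,17,19,51]

Site scan:
  UxaIX TAACA/3: at [9, 33, 47, 57, 63, 78, 92, 97, 115, 145, 152, 215, 229, 234, 246, 265, 280, 286] ⇒ [12, 36, 50, 60, 66, 81, 95, 100, 118, 148, 155, 218, 232, 237, 249, 268, 283, 289]
  QalI TTAGTAA/5: at [1, 14, 40, 70, 85, 102, 127, 135, 162, 222, 271] ⇒ [6, 19, 45, 75, 90, 107, 132, 140, 167, 227, 276]

Pooled cuts: [6, 12, 19, 36, 45, 50, 60, 66, 75, 81, 90, 95, 100, 107, 118, 132, 140, 148, 155, 167, 218, 227, 232, 237, 249, 268, 276, 283, 289]

Fragment lengths:
  [0,6): 6 bp
  [6,12): 6 bp
  [12,19): 7 bp
  [19,36): 17 bp
  [36,45): 9 bp
  [45,50): 5 bp
  [50,60): 10 bp
  [60,66): 6 bp
  [66,75): 9 bp
  [75,81): 6 bp
  [81,90): 9 bp
  [90,95): 5 bp
  [95,100): 5 bp
  [100,107): 7 bp
  [107,118): 11 bp
  [118,132): 14 bp
  [132,140): 8 bp
  [140,148): 8 bp
  [148,155): 7 bp
  [155,167): 12 bp
  [167,218): 51 bp
  [218,227): 9 bp
  [227,232): 5 bp
  [232,237): 5 bp
  [237,249): 12 bp
  [249,268): 19 bp
  [268,276): 8 bp
  [276,283): 7 bp
  [283,289): 6 bp
  [289,298): 9 bp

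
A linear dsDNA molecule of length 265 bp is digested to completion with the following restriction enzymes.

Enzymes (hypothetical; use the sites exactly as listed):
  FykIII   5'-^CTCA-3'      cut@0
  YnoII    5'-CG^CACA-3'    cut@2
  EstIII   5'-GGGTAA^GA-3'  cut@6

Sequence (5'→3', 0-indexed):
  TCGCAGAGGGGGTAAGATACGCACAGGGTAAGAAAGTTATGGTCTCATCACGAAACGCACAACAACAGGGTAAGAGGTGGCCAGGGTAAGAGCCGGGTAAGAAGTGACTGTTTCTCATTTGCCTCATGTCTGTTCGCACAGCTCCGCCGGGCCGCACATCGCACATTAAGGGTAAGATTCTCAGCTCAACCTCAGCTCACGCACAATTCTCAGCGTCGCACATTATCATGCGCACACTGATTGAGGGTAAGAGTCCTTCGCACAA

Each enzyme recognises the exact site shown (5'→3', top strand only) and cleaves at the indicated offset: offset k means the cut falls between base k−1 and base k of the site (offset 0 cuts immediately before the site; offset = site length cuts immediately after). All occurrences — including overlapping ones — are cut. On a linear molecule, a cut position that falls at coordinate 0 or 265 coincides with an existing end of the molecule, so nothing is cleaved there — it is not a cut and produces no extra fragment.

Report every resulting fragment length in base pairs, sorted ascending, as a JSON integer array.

[4,5,5,5,6,6,6,7,7,9,10,10,10,11,12,13,14,14,14,14,15,16,16,18,18]

Site scan:
  FykIII (CTCA, off=0): starts [43, 113, 122, 179, 184, 190, 195, 208] → cuts [43, 113, 122, 179, 184, 190, 195, 208]
  YnoII (CGCACA, off=2): starts [19, 55, 134, 152, 159, 199, 216, 230, 258] → cuts [21, 57, 136, 154, 161, 201, 218, 232, 260]
  EstIII (GGGTAAGA, off=6): starts [9, 25, 67, 83, 94, 169, 244] → cuts [15, 31, 73, 89, 100, 175, 250]

Pooled cuts: [15, 21, 31, 43, 57, 73, 89, 100, 113, 122, 136, 154, 161, 175, 179, 184, 190, 195, 201, 208, 218, 232, 250, 260]

Fragment lengths:
  [0,15): 15 bp
  [15,21): 6 bp
  [21,31): 10 bp
  [31,43): 12 bp
  [43,57): 14 bp
  [57,73): 16 bp
  [73,89): 16 bp
  [89,100): 11 bp
  [100,113): 13 bp
  [113,122): 9 bp
  [122,136): 14 bp
  [136,154): 18 bp
  [154,161): 7 bp
  [161,175): 14 bp
  [175,179): 4 bp
  [179,184): 5 bp
  [184,190): 6 bp
  [190,195): 5 bp
  [195,201): 6 bp
  [201,208): 7 bp
  [208,218): 10 bp
  [218,232): 14 bp
  [232,250): 18 bp
  [250,260): 10 bp
  [260,265): 5 bp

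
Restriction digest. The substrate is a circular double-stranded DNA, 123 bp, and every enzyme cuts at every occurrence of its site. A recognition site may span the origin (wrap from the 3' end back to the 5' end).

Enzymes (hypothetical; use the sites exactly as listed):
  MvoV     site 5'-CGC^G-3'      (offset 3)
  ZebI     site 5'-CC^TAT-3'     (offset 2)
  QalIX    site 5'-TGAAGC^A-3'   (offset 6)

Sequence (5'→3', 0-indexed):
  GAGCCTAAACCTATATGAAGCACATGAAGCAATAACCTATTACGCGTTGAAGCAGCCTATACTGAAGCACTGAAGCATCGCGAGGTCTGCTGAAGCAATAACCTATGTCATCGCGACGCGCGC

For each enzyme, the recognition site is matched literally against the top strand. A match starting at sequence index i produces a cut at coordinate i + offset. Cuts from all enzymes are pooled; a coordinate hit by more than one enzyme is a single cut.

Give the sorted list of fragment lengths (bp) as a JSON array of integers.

[2,2,4,5,5,7,7,8,8,8,9,10,11,11,11,15]

Per-enzyme occurrences:
  MvoV (CGCG, off=3): starts [42, 78, 111, 116, 118, 120] → cuts [0, 45, 81, 114, 119, 121]
  ZebI (CCTAT, off=2): starts [9, 35, 55, 101] → cuts [11, 37, 57, 103]
  QalIX (TGAAGCA, off=6): starts [15, 24, 47, 62, 70, 90] → cuts [21, 30, 53, 68, 76, 96]

All cut coordinates (distinct, sorted): [0, 11, 21, 30, 37, 45, 53, 57, 68, 76, 81, 96, 103, 114, 119, 121]

Fragment lengths:
  0→11: 11 bp
  11→21: 10 bp
  21→30: 9 bp
  30→37: 7 bp
  37→45: 8 bp
  45→53: 8 bp
  53→57: 4 bp
  57→68: 11 bp
  68→76: 8 bp
  76→81: 5 bp
  81→96: 15 bp
  96→103: 7 bp
  103→114: 11 bp
  114→119: 5 bp
  119→121: 2 bp
  121→0 (wrap): 123-121+0 = 2 bp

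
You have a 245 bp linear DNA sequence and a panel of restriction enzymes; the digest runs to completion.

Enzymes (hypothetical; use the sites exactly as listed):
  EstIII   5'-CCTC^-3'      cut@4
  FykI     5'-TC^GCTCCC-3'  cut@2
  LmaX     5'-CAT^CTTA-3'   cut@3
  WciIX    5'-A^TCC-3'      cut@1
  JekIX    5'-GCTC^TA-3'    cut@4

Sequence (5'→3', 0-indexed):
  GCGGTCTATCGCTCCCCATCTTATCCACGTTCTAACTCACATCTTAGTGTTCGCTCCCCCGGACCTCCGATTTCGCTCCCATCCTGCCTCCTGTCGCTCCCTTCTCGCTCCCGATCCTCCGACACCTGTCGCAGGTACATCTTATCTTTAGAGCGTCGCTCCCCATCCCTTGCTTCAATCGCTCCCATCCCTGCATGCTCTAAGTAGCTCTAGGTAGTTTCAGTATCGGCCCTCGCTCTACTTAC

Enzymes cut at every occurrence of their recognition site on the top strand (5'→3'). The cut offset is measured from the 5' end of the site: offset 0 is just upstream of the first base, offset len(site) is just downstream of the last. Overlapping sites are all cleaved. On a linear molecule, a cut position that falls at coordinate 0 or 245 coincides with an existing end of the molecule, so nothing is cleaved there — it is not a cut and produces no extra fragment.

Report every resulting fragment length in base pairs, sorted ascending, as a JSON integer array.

Per-enzyme occurrences:
  EstIII CCTC/4: at [63, 86, 115, 230] ⇒ [67, 90, 119, 234]
  FykI TCGCTCCC/2: at [8, 50, 72, 93, 104, 155, 178] ⇒ [10, 52, 74, 95, 106, 157, 180]
  LmaX CATCTTA/3: at [16, 39, 137] ⇒ [19, 42, 140]
  WciIX ATCC/1: at [22, 80, 113, 164, 186] ⇒ [23, 81, 114, 165, 187]
  JekIX GCTCTA/4: at [196, 206, 234] ⇒ [200, 210, 238]

Pooled cuts: [10, 19, 23, 42, 52, 67, 74, 81, 90, 95, 106, 114, 119, 140, 157, 165, 180, 187, 200, 210, 234, 238]

Fragment lengths:
  [0,10): 10 bp
  [10,19): 9 bp
  [19,23): 4 bp
  [23,42): 19 bp
  [42,52): 10 bp
  [52,67): 15 bp
  [67,74): 7 bp
  [74,81): 7 bp
  [81,90): 9 bp
  [90,95): 5 bp
  [95,106): 11 bp
  [106,114): 8 bp
  [114,119): 5 bp
  [119,140): 21 bp
  [140,157): 17 bp
  [157,165): 8 bp
  [165,180): 15 bp
  [180,187): 7 bp
  [187,200): 13 bp
  [200,210): 10 bp
  [210,234): 24 bp
  [234,238): 4 bp
  [238,245): 7 bp

[4,4,5,5,7,7,7,7,8,8,9,9,10,10,10,11,13,15,15,17,19,21,24]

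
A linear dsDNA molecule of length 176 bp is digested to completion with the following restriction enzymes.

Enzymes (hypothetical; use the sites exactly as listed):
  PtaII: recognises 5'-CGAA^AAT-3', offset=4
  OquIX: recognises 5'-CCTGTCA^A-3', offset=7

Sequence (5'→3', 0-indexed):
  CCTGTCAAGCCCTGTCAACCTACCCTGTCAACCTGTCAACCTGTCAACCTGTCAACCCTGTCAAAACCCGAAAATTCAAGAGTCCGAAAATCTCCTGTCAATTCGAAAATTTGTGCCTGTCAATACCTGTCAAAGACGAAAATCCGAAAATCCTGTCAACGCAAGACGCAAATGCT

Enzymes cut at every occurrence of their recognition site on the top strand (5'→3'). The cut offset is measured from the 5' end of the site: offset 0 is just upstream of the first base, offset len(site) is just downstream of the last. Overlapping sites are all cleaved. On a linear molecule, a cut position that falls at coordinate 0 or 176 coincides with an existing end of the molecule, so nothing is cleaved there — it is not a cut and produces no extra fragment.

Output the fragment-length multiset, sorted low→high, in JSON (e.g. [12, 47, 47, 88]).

Scan for sites:
  PtaII CGAAAAT/4: at [68, 84, 103, 136, 144] ⇒ [72, 88, 107, 140, 148]
  OquIX CCTGTCAA/7: at [0, 10, 23, 31, 39, 47, 56, 93, 115, 125, 151] ⇒ [7, 17, 30, 38, 46, 54, 63, 100, 122, 132, 158]

All cut coordinates (distinct, sorted): [7, 17, 30, 38, 46, 54, 63, 72, 88, 100, 107, 122, 132, 140, 148, 158]

Fragments:
  [0,7): 7 bp
  [7,17): 10 bp
  [17,30): 13 bp
  [30,38): 8 bp
  [38,46): 8 bp
  [46,54): 8 bp
  [54,63): 9 bp
  [63,72): 9 bp
  [72,88): 16 bp
  [88,100): 12 bp
  [100,107): 7 bp
  [107,122): 15 bp
  [122,132): 10 bp
  [132,140): 8 bp
  [140,148): 8 bp
  [148,158): 10 bp
  [158,176): 18 bp

[7,7,8,8,8,8,8,9,9,10,10,10,12,13,15,16,18]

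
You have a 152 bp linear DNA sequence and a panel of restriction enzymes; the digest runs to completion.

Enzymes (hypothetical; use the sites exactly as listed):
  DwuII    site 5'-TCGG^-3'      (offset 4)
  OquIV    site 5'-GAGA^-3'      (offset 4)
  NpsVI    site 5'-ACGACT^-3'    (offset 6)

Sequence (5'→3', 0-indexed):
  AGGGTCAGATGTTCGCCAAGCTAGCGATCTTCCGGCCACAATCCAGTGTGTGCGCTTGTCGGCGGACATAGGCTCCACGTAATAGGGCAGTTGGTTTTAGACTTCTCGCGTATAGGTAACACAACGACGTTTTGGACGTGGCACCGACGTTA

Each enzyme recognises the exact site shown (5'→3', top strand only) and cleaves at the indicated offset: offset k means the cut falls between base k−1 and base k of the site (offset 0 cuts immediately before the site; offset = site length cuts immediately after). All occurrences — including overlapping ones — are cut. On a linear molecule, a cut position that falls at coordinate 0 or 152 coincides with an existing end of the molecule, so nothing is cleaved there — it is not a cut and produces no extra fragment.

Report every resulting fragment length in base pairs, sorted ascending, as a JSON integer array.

Site scan:
  DwuII (TCGG, off=4): starts [58] → cuts [62]
  OquIV (GAGA, off=4): no sites
  NpsVI (ACGACT, off=6): no sites

Pooled cuts: [62]

Fragments:
  [0,62): 62 bp
  [62,152): 90 bp

[62,90]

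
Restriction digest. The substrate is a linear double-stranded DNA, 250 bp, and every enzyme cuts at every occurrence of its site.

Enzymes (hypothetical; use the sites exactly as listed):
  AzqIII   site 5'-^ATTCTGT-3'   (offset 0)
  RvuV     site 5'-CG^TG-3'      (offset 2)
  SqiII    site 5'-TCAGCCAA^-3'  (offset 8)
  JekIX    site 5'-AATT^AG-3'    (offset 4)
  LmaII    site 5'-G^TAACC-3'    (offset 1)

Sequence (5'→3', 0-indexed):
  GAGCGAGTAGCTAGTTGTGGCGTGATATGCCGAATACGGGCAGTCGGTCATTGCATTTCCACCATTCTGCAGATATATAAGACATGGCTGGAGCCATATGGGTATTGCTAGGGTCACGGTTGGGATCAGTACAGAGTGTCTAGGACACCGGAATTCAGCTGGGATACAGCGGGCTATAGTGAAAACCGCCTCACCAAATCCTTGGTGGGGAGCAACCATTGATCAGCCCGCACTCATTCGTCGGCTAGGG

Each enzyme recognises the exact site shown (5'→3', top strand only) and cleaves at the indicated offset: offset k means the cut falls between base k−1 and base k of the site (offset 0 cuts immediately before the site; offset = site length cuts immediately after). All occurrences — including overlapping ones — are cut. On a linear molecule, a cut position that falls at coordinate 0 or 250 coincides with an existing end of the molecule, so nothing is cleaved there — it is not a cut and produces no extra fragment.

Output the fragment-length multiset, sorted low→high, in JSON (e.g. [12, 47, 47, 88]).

Scan for sites:
  AzqIII (ATTCTGT, off=0): no sites
  RvuV CGTG/2: at [20] ⇒ [22]
  SqiII (TCAGCCAA, off=8): no sites
  JekIX (AATTAG, off=4): no sites
  LmaII (GTAACC, off=1): no sites

Pooled cuts: [22]

Fragment lengths:
  [0,22): 22 bp
  [22,250): 228 bp

[22,228]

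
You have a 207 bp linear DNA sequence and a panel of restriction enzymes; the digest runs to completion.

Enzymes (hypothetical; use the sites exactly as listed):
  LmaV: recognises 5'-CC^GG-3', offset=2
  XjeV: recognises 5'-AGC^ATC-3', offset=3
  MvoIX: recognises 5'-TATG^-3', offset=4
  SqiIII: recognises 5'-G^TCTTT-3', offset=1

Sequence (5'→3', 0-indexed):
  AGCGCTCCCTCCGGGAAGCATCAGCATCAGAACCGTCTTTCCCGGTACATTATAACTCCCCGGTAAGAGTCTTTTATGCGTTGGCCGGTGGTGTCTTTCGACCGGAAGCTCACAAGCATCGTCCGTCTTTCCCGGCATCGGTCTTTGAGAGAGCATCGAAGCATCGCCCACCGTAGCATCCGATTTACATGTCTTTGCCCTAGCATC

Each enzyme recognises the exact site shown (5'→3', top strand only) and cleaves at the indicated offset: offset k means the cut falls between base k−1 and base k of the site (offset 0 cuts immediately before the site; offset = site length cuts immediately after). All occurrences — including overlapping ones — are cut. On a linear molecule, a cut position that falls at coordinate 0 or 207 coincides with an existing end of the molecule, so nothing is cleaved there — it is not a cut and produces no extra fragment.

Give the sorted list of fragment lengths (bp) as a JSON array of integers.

Site scan:
  LmaV CCGG/2: at [10, 41, 59, 84, 101, 131] ⇒ [12, 43, 61, 86, 103, 133]
  XjeV AGCATC/3: at [16, 22, 114, 151, 159, 174, 201] ⇒ [19, 25, 117, 154, 162, 177, 204]
  MvoIX TATG/4: at [74] ⇒ [78]
  SqiIII GTCTTT/1: at [34, 68, 92, 124, 140, 190] ⇒ [35, 69, 93, 125, 141, 191]

All cut coordinates (distinct, sorted): [12, 19, 25, 35, 43, 61, 69, 78, 86, 93, 103, 117, 125, 133, 141, 154, 162, 177, 191, 204]

Fragments:
  [0,12): 12 bp
  [12,19): 7 bp
  [19,25): 6 bp
  [25,35): 10 bp
  [35,43): 8 bp
  [43,61): 18 bp
  [61,69): 8 bp
  [69,78): 9 bp
  [78,86): 8 bp
  [86,93): 7 bp
  [93,103): 10 bp
  [103,117): 14 bp
  [117,125): 8 bp
  [125,133): 8 bp
  [133,141): 8 bp
  [141,154): 13 bp
  [154,162): 8 bp
  [162,177): 15 bp
  [177,191): 14 bp
  [191,204): 13 bp
  [204,207): 3 bp

[3,6,7,7,8,8,8,8,8,8,8,9,10,10,12,13,13,14,14,15,18]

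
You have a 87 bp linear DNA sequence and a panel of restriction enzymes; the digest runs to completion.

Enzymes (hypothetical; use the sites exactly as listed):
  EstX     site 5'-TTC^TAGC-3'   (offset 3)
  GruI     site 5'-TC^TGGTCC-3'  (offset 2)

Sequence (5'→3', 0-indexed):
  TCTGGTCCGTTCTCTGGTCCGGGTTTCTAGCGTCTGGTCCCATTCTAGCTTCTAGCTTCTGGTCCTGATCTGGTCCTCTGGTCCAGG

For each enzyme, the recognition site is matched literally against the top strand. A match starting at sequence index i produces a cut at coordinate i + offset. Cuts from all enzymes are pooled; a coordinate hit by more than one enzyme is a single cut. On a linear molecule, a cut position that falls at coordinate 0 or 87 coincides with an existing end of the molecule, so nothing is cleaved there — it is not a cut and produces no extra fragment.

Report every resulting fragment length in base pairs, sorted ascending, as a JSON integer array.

Per-enzyme occurrences:
  EstX (TTCTAGC, off=3): starts [24, 42, 49] → cuts [27, 45, 52]
  GruI (TCTGGTCC, off=2): starts [0, 12, 32, 57, 68, 76] → cuts [2, 14, 34, 59, 70, 78]

All cut coordinates (distinct, sorted): [2, 14, 27, 34, 45, 52, 59, 70, 78]

Fragment lengths:
  [0,2): 2 bp
  [2,14): 12 bp
  [14,27): 13 bp
  [27,34): 7 bp
  [34,45): 11 bp
  [45,52): 7 bp
  [52,59): 7 bp
  [59,70): 11 bp
  [70,78): 8 bp
  [78,87): 9 bp

[2,7,7,7,8,9,11,11,12,13]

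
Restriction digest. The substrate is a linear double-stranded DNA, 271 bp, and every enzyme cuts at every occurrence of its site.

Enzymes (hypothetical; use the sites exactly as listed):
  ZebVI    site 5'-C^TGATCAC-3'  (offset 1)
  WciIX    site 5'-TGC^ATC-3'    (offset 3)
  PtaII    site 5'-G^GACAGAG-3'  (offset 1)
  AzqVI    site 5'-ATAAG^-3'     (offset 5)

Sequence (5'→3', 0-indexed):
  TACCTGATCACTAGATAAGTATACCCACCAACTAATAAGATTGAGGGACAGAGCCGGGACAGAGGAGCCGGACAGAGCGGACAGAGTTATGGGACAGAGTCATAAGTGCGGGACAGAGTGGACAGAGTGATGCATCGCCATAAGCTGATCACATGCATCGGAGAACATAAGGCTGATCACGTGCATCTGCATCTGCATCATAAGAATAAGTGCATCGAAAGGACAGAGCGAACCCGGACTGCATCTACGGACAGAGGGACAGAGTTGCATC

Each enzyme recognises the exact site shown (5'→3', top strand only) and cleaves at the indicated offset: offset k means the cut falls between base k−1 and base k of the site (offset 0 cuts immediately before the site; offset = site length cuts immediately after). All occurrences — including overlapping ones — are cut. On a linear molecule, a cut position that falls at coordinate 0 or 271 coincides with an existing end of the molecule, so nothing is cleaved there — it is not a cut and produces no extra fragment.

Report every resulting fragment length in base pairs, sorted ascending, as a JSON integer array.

Scan for sites:
  ZebVI (CTGATCAC, off=1): starts [3, 144, 172] → cuts [4, 145, 173]
  WciIX (TGCATC, off=3): starts [130, 153, 181, 187, 193, 210, 239, 265] → cuts [133, 156, 184, 190, 196, 213, 242, 268]
  PtaII (GGACAGAG, off=1): starts [45, 56, 69, 78, 91, 110, 119, 220, 248, 256] → cuts [46, 57, 70, 79, 92, 111, 120, 221, 249, 257]
  AzqVI (ATAAG, off=5): starts [14, 34, 101, 139, 166, 199, 205] → cuts [19, 39, 106, 144, 171, 204, 210]

All cut coordinates (distinct, sorted): [4, 19, 39, 46, 57, 70, 79, 92, 106, 111, 120, 133, 144, 145, 156, 171, 173, 184, 190, 196, 204, 210, 213, 221, 242, 249, 257, 268]

Fragment lengths:
  [0,4): 4 bp
  [4,19): 15 bp
  [19,39): 20 bp
  [39,46): 7 bp
  [46,57): 11 bp
  [57,70): 13 bp
  [70,79): 9 bp
  [79,92): 13 bp
  [92,106): 14 bp
  [106,111): 5 bp
  [111,120): 9 bp
  [120,133): 13 bp
  [133,144): 11 bp
  [144,145): 1 bp
  [145,156): 11 bp
  [156,171): 15 bp
  [171,173): 2 bp
  [173,184): 11 bp
  [184,190): 6 bp
  [190,196): 6 bp
  [196,204): 8 bp
  [204,210): 6 bp
  [210,213): 3 bp
  [213,221): 8 bp
  [221,242): 21 bp
  [242,249): 7 bp
  [249,257): 8 bp
  [257,268): 11 bp
  [268,271): 3 bp

[1,2,3,3,4,5,6,6,6,7,7,8,8,8,9,9,11,11,11,11,11,13,13,13,14,15,15,20,21]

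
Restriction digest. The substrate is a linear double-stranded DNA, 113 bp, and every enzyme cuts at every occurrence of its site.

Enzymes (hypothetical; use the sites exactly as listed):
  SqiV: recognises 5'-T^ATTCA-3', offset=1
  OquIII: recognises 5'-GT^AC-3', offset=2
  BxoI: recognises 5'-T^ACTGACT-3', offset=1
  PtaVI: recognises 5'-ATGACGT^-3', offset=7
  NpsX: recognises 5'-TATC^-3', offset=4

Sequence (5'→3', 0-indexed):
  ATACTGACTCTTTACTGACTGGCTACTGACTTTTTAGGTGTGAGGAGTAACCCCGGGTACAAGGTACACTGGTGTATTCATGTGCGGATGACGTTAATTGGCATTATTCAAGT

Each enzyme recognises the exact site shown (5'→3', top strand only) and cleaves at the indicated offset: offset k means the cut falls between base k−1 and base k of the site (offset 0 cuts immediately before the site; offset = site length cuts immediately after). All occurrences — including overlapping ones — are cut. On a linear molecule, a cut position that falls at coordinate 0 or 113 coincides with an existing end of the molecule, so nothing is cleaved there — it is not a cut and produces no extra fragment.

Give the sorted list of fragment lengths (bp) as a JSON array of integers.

Site scan:
  SqiV TATTCA/1: at [74, 104] ⇒ [75, 105]
  OquIII GTAC/2: at [56, 63] ⇒ [58, 65]
  BxoI TACTGACT/1: at [1, 12, 23] ⇒ [2, 13, 24]
  PtaVI ATGACGT/7: at [87] ⇒ [94]
  NpsX (TATC, off=4): no sites

Pooled cuts: [2, 13, 24, 58, 65, 75, 94, 105]

Fragments:
  [0,2): 2 bp
  [2,13): 11 bp
  [13,24): 11 bp
  [24,58): 34 bp
  [58,65): 7 bp
  [65,75): 10 bp
  [75,94): 19 bp
  [94,105): 11 bp
  [105,113): 8 bp

[2,7,8,10,11,11,11,19,34]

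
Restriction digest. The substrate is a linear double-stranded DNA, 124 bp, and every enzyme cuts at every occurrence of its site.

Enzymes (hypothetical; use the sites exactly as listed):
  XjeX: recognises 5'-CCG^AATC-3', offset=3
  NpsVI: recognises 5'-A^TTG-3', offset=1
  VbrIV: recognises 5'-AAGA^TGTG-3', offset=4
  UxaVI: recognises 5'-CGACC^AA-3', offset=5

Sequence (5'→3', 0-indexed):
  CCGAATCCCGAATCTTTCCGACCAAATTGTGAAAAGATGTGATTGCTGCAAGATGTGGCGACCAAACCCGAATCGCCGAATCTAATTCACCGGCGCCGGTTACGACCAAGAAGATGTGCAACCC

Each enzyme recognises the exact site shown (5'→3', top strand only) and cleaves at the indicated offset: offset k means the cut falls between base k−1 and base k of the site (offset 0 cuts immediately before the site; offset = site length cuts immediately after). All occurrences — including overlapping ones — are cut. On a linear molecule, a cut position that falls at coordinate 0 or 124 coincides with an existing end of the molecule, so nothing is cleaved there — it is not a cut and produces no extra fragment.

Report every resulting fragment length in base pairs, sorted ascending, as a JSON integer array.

[3,3,5,7,7,7,8,10,10,11,11,13,29]

Per-enzyme occurrences:
  XjeX (CCGAATC, off=3): starts [0, 7, 67, 75] → cuts [3, 10, 70, 78]
  NpsVI (ATTG, off=1): starts [25, 41] → cuts [26, 42]
  VbrIV (AAGATGTG, off=4): starts [33, 49, 110] → cuts [37, 53, 114]
  UxaVI (CGACCAA, off=5): starts [18, 58, 102] → cuts [23, 63, 107]

Pooled cuts: [3, 10, 23, 26, 37, 42, 53, 63, 70, 78, 107, 114]

Fragment lengths:
  [0,3): 3 bp
  [3,10): 7 bp
  [10,23): 13 bp
  [23,26): 3 bp
  [26,37): 11 bp
  [37,42): 5 bp
  [42,53): 11 bp
  [53,63): 10 bp
  [63,70): 7 bp
  [70,78): 8 bp
  [78,107): 29 bp
  [107,114): 7 bp
  [114,124): 10 bp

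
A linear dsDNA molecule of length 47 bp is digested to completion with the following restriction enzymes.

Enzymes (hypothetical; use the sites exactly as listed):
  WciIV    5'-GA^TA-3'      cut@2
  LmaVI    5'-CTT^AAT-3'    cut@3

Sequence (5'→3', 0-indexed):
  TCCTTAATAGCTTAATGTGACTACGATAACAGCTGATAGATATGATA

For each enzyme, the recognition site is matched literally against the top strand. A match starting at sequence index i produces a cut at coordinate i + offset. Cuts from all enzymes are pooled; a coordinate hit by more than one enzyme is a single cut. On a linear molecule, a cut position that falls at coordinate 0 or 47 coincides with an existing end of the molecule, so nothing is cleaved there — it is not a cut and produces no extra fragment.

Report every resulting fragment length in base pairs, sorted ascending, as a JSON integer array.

Scan for sites:
  WciIV GATA/2: at [24, 34, 38, 43] ⇒ [26, 36, 40, 45]
  LmaVI CTTAAT/3: at [2, 10] ⇒ [5, 13]

All cut coordinates (distinct, sorted): [5, 13, 26, 36, 40, 45]

Fragments:
  [0,5): 5 bp
  [5,13): 8 bp
  [13,26): 13 bp
  [26,36): 10 bp
  [36,40): 4 bp
  [40,45): 5 bp
  [45,47): 2 bp

[2,4,5,5,8,10,13]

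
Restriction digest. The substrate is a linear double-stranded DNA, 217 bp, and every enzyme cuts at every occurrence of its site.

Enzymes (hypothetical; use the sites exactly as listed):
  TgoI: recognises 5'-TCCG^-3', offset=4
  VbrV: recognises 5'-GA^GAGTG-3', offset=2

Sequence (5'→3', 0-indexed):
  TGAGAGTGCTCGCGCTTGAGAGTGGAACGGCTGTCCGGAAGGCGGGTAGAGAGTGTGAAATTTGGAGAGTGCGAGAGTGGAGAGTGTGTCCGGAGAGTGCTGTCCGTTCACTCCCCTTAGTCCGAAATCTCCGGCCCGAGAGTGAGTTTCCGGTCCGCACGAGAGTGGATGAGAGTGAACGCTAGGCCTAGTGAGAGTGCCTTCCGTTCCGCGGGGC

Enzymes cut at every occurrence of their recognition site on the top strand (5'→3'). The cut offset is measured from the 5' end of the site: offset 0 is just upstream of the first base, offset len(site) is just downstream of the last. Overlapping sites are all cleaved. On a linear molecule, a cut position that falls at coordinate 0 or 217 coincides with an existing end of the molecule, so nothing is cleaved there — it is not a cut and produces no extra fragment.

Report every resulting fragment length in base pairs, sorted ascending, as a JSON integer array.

[2,3,5,5,5,6,6,7,8,9,10,11,12,12,13,13,16,16,18,18,22]

Site scan:
  TgoI TCCG/4: at [33, 88, 102, 120, 129, 148, 153, 202, 207] ⇒ [37, 92, 106, 124, 133, 152, 157, 206, 211]
  VbrV GAGAGTG/2: at [1, 17, 48, 64, 72, 79, 92, 137, 160, 170, 192] ⇒ [3, 19, 50, 66, 74, 81, 94, 139, 162, 172, 194]

Pooled cuts: [3, 19, 37, 50, 66, 74, 81, 92, 94, 106, 124, 133, 139, 152, 157, 162, 172, 194, 206, 211]

Fragments:
  [0,3): 3 bp
  [3,19): 16 bp
  [19,37): 18 bp
  [37,50): 13 bp
  [50,66): 16 bp
  [66,74): 8 bp
  [74,81): 7 bp
  [81,92): 11 bp
  [92,94): 2 bp
  [94,106): 12 bp
  [106,124): 18 bp
  [124,133): 9 bp
  [133,139): 6 bp
  [139,152): 13 bp
  [152,157): 5 bp
  [157,162): 5 bp
  [162,172): 10 bp
  [172,194): 22 bp
  [194,206): 12 bp
  [206,211): 5 bp
  [211,217): 6 bp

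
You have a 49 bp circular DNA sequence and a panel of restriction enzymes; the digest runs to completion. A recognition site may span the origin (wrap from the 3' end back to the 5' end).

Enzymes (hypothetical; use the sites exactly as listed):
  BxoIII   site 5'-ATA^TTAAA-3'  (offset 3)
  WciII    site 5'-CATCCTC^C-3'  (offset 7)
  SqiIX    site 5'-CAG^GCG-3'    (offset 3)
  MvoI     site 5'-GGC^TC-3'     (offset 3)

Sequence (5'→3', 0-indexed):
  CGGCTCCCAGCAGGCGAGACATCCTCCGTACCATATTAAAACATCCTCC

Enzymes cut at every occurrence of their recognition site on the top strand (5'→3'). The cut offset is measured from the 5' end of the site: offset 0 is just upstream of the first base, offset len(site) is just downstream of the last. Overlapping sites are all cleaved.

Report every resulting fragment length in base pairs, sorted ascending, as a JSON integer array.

[5,9,9,13,13]

Per-enzyme occurrences:
  BxoIII (ATATTAAA, off=3): starts [32] → cuts [35]
  WciII (CATCCTCC, off=7): starts [19, 41] → cuts [26, 48]
  SqiIX (CAGGCG, off=3): starts [10] → cuts [13]
  MvoI (GGCTC, off=3): starts [1] → cuts [4]

All cut coordinates (distinct, sorted): [4, 13, 26, 35, 48]

Fragments:
  4→13: 9 bp
  13→26: 13 bp
  26→35: 9 bp
  35→48: 13 bp
  48→4 (wrap): 49-48+4 = 5 bp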